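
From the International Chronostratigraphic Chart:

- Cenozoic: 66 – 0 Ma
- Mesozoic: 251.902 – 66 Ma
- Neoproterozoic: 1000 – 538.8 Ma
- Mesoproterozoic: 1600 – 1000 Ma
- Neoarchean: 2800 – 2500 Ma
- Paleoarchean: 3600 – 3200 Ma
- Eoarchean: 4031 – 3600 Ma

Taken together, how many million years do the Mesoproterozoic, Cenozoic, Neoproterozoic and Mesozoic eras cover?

Each duration: Mesoproterozoic = 600; Cenozoic = 66; Neoproterozoic = 461.2; Mesozoic = 185.902.
Sum: 600 + 66 + 461.2 + 185.902 = 1313.102 Myr.

1313.102 million years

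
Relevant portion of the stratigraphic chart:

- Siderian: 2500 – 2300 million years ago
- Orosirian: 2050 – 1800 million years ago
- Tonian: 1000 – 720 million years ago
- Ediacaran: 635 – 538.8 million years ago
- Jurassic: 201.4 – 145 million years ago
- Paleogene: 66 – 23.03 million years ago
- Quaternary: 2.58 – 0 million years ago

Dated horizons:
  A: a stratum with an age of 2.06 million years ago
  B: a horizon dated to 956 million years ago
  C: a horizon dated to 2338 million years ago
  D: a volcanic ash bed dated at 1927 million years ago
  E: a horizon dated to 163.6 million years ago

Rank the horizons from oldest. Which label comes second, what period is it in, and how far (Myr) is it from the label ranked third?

D, in the Orosirian; 971 million years to B

Sorted oldest-first by Ma: C (2338), D (1927), B (956), E (163.6), A (2.06).
The second oldest is D at 1927 Ma, which lies in 2050–1800 Ma: the Orosirian.
The third oldest is B at 956 Ma; separation = |1927 − 956| = 971 Myr.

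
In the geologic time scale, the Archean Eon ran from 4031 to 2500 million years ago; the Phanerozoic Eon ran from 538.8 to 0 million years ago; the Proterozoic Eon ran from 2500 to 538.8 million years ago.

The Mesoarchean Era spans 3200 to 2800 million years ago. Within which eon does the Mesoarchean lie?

The Mesoarchean (3200–2800 Ma) lies entirely within 4031–2500 Ma, the Archean Eon.

Archean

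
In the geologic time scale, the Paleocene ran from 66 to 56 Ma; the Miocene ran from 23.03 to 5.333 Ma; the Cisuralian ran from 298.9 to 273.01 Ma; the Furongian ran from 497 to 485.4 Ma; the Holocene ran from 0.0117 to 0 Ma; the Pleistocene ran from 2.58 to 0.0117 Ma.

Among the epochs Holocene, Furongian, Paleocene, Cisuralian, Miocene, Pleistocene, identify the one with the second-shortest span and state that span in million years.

Pleistocene, 2.5683 million years

Start − end for each: Holocene 0.0117 − 0 = 0.0117; Furongian 497 − 485.4 = 11.6; Paleocene 66 − 56 = 10; Cisuralian 298.9 − 273.01 = 25.89; Miocene 23.03 − 5.333 = 17.697; Pleistocene 2.58 − 0.0117 = 2.5683.
Ranking these from shortest: Holocene < Pleistocene < Paleocene < Furongian < Miocene < Cisuralian.
Position 2 in that ranking is Pleistocene, which lasted 2.5683 Myr.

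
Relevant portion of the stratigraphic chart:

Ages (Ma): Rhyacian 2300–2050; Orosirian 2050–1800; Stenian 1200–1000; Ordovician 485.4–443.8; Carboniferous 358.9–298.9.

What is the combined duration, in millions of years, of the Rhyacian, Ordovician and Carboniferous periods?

351.6 million years

Duration is start − end for each: (2300 − 2050) + (485.4 − 443.8) + (358.9 − 298.9).
That is 250 + 41.6 + 60, which totals 351.6 million years.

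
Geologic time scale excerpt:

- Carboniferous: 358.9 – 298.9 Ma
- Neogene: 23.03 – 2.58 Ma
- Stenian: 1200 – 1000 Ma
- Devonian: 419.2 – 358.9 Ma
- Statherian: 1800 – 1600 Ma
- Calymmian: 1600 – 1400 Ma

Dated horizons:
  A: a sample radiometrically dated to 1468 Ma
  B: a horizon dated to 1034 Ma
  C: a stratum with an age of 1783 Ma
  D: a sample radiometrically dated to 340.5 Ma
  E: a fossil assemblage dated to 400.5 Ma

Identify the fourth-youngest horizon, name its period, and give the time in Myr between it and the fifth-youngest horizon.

A, in the Calymmian; 315 million years to C

Smaller Ma means younger, so youngest first: D 340.5 < E 400.5 < B 1034 < A 1468 < C 1783.
Counting 4 along gives A (1468 Ma); the excerpt puts that inside the Calymmian, 1600–1400 Ma.
Next in line is C (1783 Ma), and 1783 − 1468 = 315 Myr.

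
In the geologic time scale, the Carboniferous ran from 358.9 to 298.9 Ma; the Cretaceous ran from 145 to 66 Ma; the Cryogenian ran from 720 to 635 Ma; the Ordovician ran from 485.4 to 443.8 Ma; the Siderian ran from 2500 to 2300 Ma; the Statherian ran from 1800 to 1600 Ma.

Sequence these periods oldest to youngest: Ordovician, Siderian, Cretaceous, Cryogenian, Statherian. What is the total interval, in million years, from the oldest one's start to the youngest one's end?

Start ages (Ma): Siderian 2500, Statherian 1800, Cryogenian 720, Ordovician 485.4, Cretaceous 145.
Ordered oldest to youngest: Siderian, Statherian, Cryogenian, Ordovician, Cretaceous.
Span = 2500 − 66 = 2434 Myr.

Siderian, Statherian, Cryogenian, Ordovician, Cretaceous; total span 2434 Myr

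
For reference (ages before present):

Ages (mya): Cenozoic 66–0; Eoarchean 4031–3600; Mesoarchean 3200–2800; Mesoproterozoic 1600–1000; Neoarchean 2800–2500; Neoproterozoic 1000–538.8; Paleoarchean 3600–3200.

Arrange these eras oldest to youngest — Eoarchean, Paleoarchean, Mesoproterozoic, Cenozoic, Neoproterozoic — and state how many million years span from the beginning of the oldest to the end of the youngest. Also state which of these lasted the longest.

Start ages (Ma): Eoarchean 4031, Paleoarchean 3600, Mesoproterozoic 1600, Neoproterozoic 1000, Cenozoic 66.
Ordered oldest to youngest: Eoarchean, Paleoarchean, Mesoproterozoic, Neoproterozoic, Cenozoic.
Span = 4031 − 0 = 4031 Myr.
Durations: Paleoarchean 400, Cenozoic 66, Neoproterozoic 461.2, Mesoproterozoic 600, Eoarchean 431 → longest is Mesoproterozoic (600 Myr).

Eoarchean, Paleoarchean, Mesoproterozoic, Neoproterozoic, Cenozoic; total span 4031 Myr; longest is Mesoproterozoic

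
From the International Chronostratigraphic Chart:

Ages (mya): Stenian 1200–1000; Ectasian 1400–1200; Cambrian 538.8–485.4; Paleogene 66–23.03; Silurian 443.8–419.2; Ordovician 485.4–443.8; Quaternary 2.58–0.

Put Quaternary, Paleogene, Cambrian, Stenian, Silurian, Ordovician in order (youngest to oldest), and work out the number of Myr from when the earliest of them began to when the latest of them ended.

Quaternary → Paleogene → Silurian → Ordovician → Cambrian → Stenian; total span 1200 Myr

Start ages (Ma): Stenian 1200, Cambrian 538.8, Ordovician 485.4, Silurian 443.8, Paleogene 66, Quaternary 2.58.
Ordered youngest to oldest: Quaternary, Paleogene, Silurian, Ordovician, Cambrian, Stenian.
Span = 1200 − 0 = 1200 Myr.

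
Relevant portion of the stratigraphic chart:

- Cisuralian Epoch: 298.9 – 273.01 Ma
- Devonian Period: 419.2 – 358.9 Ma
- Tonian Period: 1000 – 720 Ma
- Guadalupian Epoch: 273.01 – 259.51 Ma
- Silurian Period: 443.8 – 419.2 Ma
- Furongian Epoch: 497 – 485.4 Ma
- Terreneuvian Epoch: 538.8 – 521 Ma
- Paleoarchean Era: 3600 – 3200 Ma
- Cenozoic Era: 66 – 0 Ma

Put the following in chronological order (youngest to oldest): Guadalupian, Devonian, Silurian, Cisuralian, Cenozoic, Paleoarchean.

Cenozoic → Guadalupian → Cisuralian → Devonian → Silurian → Paleoarchean

Sorting by start age (ascending Ma, since larger Ma = older): Cenozoic began 66, Guadalupian began 273.01, Cisuralian began 298.9, Devonian began 419.2, Silurian began 443.8, Paleoarchean began 3600.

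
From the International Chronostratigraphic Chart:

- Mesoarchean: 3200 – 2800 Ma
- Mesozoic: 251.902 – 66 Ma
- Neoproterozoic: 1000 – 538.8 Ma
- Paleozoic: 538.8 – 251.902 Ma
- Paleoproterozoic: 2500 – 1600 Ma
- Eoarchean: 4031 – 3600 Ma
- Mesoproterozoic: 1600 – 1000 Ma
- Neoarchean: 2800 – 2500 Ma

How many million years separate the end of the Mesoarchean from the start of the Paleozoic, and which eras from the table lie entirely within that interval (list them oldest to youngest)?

End of Mesoarchean = 2800 Ma; start of Paleozoic = 538.8 Ma.
Gap = 2800 − 538.8 = 2261.2 Myr.
Eras wholly inside 2800–538.8 Ma: Neoarchean (2800–2500), Paleoproterozoic (2500–1600), Mesoproterozoic (1600–1000), Neoproterozoic (1000–538.8).

2261.2 million years; Neoarchean, Paleoproterozoic, Mesoproterozoic, Neoproterozoic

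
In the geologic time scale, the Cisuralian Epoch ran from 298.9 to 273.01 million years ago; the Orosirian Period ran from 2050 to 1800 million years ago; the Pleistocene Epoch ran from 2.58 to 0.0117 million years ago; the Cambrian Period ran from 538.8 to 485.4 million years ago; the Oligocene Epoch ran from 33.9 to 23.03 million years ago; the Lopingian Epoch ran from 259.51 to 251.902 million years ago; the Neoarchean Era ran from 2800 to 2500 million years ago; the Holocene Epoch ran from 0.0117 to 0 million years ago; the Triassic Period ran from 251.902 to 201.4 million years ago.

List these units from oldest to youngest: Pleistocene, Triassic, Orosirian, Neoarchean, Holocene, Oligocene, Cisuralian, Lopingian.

Read off each span (Ma): Pleistocene 2.58–0.0117; Triassic 251.902–201.4; Orosirian 2050–1800; Neoarchean 2800–2500; Holocene 0.0117–0; Oligocene 33.9–23.03; Cisuralian 298.9–273.01; Lopingian 259.51–251.902.
Larger Ma is older, so oldest→youngest is Neoarchean, Orosirian, Cisuralian, Lopingian, Triassic, Oligocene, Pleistocene, Holocene.

Neoarchean, Orosirian, Cisuralian, Lopingian, Triassic, Oligocene, Pleistocene, Holocene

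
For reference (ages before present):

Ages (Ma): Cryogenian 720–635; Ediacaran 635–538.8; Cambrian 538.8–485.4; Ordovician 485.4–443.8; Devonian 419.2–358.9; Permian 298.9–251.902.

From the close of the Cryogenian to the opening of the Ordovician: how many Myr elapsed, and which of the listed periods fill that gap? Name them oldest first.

The Cryogenian closes at 635 Ma and the Ordovician opens at 485.4 Ma, so the interval is 635 − 485.4 = 149.6 Myr.
A period fits inside if it starts at or after 635 Ma and ends at or before 485.4 Ma; oldest first that gives Ediacaran, Cambrian.

149.6 million years; Ediacaran, Cambrian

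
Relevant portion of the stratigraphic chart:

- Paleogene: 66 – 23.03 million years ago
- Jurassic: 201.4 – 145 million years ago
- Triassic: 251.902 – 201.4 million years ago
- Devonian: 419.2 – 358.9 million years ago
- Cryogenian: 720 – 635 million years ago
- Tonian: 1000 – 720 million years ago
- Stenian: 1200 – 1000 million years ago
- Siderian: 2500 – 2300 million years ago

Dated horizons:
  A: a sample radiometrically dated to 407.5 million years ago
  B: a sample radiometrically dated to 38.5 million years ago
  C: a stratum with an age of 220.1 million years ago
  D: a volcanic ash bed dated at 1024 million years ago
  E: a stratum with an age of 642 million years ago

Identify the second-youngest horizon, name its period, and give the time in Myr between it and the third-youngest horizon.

C, in the Triassic; 187.4 million years to A

Sorted youngest-first by Ma: B (38.5), C (220.1), A (407.5), E (642), D (1024).
The second youngest is C at 220.1 Ma, which lies in 251.902–201.4 Ma: the Triassic.
The third youngest is A at 407.5 Ma; separation = |220.1 − 407.5| = 187.4 Myr.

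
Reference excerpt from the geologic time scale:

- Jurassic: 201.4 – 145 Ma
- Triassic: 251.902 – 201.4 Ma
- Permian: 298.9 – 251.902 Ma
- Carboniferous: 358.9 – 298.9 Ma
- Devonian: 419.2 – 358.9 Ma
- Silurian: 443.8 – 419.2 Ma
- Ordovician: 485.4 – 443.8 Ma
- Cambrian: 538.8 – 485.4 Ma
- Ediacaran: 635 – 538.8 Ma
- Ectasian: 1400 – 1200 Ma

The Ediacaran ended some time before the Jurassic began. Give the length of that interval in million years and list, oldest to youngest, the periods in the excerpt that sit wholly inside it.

End of Ediacaran = 538.8 Ma; start of Jurassic = 201.4 Ma.
Gap = 538.8 − 201.4 = 337.4 Myr.
Periods wholly inside 538.8–201.4 Ma: Cambrian (538.8–485.4), Ordovician (485.4–443.8), Silurian (443.8–419.2), Devonian (419.2–358.9), Carboniferous (358.9–298.9), Permian (298.9–251.902), Triassic (251.902–201.4).

337.4 million years; Cambrian, Ordovician, Silurian, Devonian, Carboniferous, Permian, Triassic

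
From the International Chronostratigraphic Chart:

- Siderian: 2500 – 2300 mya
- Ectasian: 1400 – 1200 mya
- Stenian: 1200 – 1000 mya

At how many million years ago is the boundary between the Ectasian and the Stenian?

1200 mya

The Ectasian ends and the Stenian begins at 1200 mya.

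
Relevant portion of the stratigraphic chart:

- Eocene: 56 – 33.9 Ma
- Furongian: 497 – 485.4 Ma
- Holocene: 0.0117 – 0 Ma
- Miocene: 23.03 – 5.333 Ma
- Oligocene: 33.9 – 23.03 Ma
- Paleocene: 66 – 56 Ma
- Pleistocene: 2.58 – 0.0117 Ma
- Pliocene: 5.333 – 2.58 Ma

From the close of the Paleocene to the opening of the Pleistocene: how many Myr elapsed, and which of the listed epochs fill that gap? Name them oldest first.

53.42 million years; Eocene, Oligocene, Miocene, Pliocene

The Paleocene closes at 56 Ma and the Pleistocene opens at 2.58 Ma, so the interval is 56 − 2.58 = 53.42 Myr.
An epoch fits inside if it starts at or after 56 Ma and ends at or before 2.58 Ma; oldest first that gives Eocene, Oligocene, Miocene, Pliocene.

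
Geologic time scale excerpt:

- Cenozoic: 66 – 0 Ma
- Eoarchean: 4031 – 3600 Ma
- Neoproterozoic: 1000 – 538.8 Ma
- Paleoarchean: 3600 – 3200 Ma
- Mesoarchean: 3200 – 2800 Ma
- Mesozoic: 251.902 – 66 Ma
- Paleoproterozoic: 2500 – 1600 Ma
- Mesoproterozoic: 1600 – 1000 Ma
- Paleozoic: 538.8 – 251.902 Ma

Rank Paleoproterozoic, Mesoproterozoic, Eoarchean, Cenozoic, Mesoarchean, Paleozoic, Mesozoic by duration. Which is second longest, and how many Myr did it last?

Start − end for each: Paleoproterozoic 2500 − 1600 = 900; Mesoproterozoic 1600 − 1000 = 600; Eoarchean 4031 − 3600 = 431; Cenozoic 66 − 0 = 66; Mesoarchean 3200 − 2800 = 400; Paleozoic 538.8 − 251.902 = 286.898; Mesozoic 251.902 − 66 = 185.902.
Ranking these from longest: Paleoproterozoic > Mesoproterozoic > Eoarchean > Mesoarchean > Paleozoic > Mesozoic > Cenozoic.
Position 2 in that ranking is Mesoproterozoic, which lasted 600 Myr.

Mesoproterozoic, 600 million years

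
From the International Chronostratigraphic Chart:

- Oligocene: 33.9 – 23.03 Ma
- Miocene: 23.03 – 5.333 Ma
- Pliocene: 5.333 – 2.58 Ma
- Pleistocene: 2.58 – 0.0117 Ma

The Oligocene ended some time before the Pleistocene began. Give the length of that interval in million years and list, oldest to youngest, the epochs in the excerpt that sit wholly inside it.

20.45 million years; Miocene, Pliocene

The Oligocene closes at 23.03 Ma and the Pleistocene opens at 2.58 Ma, so the interval is 23.03 − 2.58 = 20.45 Myr.
An epoch fits inside if it starts at or after 23.03 Ma and ends at or before 2.58 Ma; oldest first that gives Miocene, Pliocene.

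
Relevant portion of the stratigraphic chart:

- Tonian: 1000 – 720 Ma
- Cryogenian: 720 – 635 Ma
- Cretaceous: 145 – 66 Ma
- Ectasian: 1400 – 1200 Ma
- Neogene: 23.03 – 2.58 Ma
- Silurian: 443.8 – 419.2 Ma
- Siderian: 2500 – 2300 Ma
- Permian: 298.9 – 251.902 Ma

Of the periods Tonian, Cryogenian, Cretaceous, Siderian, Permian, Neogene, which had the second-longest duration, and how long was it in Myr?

Durations: Tonian 280; Cryogenian 85; Cretaceous 79; Siderian 200; Permian 46.998; Neogene 20.45 Myr.
Sorted longest-first: Tonian (280), Siderian (200), Cryogenian (85), Cretaceous (79), Permian (46.998), Neogene (20.45).
The second longest is Siderian at 200 Myr.

Siderian, 200 million years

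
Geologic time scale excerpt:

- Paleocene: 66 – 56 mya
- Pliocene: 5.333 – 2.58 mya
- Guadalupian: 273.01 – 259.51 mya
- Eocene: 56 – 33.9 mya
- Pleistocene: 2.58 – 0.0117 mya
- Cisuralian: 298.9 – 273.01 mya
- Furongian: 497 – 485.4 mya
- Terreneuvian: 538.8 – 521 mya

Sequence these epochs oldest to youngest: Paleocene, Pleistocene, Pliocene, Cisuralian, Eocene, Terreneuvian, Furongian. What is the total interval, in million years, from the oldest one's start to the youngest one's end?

Terreneuvian → Furongian → Cisuralian → Paleocene → Eocene → Pliocene → Pleistocene; total span 538.7883 Myr

From the excerpt: Paleocene 66–56; Pleistocene 2.58–0.0117; Pliocene 5.333–2.58; Cisuralian 298.9–273.01; Eocene 56–33.9; Terreneuvian 538.8–521; Furongian 497–485.4 (Ma).
Larger Ma is earlier, so the oldest is Terreneuvian and the youngest is Pleistocene; oldest to youngest: Terreneuvian, Furongian, Cisuralian, Paleocene, Eocene, Pliocene, Pleistocene.
Oldest start 538.8 minus youngest end 0.0117 gives 538.7883 Myr overall.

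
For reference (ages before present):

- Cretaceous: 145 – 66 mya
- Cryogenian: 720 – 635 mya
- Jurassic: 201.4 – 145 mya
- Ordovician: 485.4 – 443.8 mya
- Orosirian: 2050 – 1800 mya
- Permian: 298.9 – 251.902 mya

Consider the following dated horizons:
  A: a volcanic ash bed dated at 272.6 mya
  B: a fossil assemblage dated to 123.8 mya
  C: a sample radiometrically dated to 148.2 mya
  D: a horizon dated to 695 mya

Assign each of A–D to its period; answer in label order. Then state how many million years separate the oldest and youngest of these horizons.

A — Permian; B — Cretaceous; C — Jurassic; D — Cryogenian; span 571.2 million years

Match each age against the start–end ranges in the excerpt: A = 272.6 Ma → Permian (298.9–251.902); B = 123.8 Ma → Cretaceous (145–66); C = 148.2 Ma → Jurassic (201.4–145); D = 695 Ma → Cryogenian (720–635).
The largest age is 695 Ma and the smallest is 123.8 Ma; their difference is 571.2 Myr.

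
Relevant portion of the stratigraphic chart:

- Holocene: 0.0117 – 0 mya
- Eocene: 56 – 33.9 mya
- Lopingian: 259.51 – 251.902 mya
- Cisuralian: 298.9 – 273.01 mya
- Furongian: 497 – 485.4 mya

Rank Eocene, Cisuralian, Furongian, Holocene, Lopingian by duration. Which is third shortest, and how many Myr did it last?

Furongian, 11.6 million years

Durations: Eocene 22.1; Cisuralian 25.89; Furongian 11.6; Holocene 0.0117; Lopingian 7.608 Myr.
Sorted shortest-first: Holocene (0.0117), Lopingian (7.608), Furongian (11.6), Eocene (22.1), Cisuralian (25.89).
The third shortest is Furongian at 11.6 Myr.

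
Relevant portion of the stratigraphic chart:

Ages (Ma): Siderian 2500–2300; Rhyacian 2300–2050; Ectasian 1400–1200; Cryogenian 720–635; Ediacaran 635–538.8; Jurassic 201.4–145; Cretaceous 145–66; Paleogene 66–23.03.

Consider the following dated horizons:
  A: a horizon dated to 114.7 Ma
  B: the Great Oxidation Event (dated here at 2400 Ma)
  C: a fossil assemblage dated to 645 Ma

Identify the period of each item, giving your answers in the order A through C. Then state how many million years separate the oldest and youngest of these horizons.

Match each age against the start–end ranges in the excerpt: A = 114.7 Ma → Cretaceous (145–66); B = 2400 Ma → Siderian (2500–2300); C = 645 Ma → Cryogenian (720–635).
The largest age is 2400 Ma and the smallest is 114.7 Ma; their difference is 2285.3 Myr.

A — Cretaceous; B — Siderian; C — Cryogenian; span 2285.3 million years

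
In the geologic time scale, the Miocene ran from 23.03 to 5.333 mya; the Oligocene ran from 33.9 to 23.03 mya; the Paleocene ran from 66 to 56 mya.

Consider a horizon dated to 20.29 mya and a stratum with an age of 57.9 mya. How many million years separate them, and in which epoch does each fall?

37.61 million years apart; the first in the Miocene, the second in the Paleocene

Elapsed time: 57.9 − 20.29 = 37.61 Myr.
20.29 Ma lies within 23.03–5.333 Ma: Miocene.
57.9 Ma lies within 66–56 Ma: Paleocene.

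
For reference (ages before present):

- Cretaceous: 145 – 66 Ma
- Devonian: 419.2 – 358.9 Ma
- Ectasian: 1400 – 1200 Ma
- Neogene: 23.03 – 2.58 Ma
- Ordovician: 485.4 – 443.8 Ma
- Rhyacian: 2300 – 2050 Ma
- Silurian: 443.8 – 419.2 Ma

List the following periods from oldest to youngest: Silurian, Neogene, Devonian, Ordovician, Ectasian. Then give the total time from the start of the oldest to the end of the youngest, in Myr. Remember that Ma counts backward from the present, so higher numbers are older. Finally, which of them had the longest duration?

Start ages (Ma): Ectasian 1400, Ordovician 485.4, Silurian 443.8, Devonian 419.2, Neogene 23.03.
Ordered oldest to youngest: Ectasian, Ordovician, Silurian, Devonian, Neogene.
Span = 1400 − 2.58 = 1397.42 Myr.
Durations: Devonian 60.3, Ordovician 41.6, Silurian 24.6, Ectasian 200, Neogene 20.45 → longest is Ectasian (200 Myr).

Ectasian, Ordovician, Silurian, Devonian, Neogene; total span 1397.42 Myr; longest is Ectasian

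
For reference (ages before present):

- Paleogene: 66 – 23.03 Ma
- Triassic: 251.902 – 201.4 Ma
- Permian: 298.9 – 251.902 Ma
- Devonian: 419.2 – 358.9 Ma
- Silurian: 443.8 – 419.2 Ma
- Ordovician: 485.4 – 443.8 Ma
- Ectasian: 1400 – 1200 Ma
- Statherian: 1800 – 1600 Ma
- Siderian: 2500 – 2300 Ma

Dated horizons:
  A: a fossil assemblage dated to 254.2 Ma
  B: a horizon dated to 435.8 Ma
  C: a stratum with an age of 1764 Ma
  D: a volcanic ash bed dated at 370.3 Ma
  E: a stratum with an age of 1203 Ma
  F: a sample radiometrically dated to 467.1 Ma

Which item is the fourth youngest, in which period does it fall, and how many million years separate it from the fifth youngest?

F, in the Ordovician; 735.9 million years to E

Sorted youngest-first by Ma: A (254.2), D (370.3), B (435.8), F (467.1), E (1203), C (1764).
The fourth youngest is F at 467.1 Ma, which lies in 485.4–443.8 Ma: the Ordovician.
The fifth youngest is E at 1203 Ma; separation = |467.1 − 1203| = 735.9 Myr.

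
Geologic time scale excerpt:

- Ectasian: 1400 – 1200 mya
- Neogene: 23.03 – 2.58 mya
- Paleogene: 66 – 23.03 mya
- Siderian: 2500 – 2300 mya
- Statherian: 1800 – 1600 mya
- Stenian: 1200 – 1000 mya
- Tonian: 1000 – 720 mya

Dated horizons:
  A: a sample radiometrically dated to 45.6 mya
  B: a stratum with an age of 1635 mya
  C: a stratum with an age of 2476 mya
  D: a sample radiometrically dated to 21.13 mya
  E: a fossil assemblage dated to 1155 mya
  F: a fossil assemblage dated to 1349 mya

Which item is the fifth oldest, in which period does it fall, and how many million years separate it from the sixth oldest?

Sorted oldest-first by Ma: C (2476), B (1635), F (1349), E (1155), A (45.6), D (21.13).
The fifth oldest is A at 45.6 Ma, which lies in 66–23.03 Ma: the Paleogene.
The sixth oldest is D at 21.13 Ma; separation = |45.6 − 21.13| = 24.47 Myr.

A, in the Paleogene; 24.47 million years to D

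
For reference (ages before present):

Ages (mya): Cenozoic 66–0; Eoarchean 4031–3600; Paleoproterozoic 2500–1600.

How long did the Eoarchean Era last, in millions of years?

431 million years

4031 − 3600 = 431 million years.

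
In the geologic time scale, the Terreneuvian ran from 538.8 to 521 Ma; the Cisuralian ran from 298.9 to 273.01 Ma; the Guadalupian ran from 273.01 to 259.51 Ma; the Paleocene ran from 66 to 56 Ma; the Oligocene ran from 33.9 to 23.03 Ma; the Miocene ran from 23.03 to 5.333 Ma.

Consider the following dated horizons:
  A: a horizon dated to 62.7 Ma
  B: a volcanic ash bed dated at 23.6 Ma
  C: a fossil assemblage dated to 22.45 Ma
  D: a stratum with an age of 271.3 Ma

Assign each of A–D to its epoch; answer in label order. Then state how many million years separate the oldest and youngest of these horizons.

A — Paleocene; B — Oligocene; C — Miocene; D — Guadalupian; span 248.85 million years

A: 62.7 Ma lies in 66–56 Ma, so Paleocene.
B: 23.6 Ma lies in 33.9–23.03 Ma, so Oligocene.
C: 22.45 Ma lies in 23.03–5.333 Ma, so Miocene.
D: 271.3 Ma lies in 273.01–259.51 Ma, so Guadalupian.
Oldest = 271.3 Ma, youngest = 22.45 Ma → span 248.85 Myr.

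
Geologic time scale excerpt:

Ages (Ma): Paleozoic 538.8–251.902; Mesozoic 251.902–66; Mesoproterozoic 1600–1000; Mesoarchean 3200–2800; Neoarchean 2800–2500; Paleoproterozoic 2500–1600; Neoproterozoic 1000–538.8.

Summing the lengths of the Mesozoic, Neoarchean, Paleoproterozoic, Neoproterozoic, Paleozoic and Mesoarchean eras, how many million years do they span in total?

2534 million years

Each duration: Mesozoic = 185.902; Neoarchean = 300; Paleoproterozoic = 900; Neoproterozoic = 461.2; Paleozoic = 286.898; Mesoarchean = 400.
Sum: 185.902 + 300 + 900 + 461.2 + 286.898 + 400 = 2534 Myr.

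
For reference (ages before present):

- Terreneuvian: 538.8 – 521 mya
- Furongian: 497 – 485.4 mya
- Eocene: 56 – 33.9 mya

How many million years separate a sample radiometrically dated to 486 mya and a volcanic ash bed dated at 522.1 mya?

36.1 million years

522.1 − 486 = 36.1 million years.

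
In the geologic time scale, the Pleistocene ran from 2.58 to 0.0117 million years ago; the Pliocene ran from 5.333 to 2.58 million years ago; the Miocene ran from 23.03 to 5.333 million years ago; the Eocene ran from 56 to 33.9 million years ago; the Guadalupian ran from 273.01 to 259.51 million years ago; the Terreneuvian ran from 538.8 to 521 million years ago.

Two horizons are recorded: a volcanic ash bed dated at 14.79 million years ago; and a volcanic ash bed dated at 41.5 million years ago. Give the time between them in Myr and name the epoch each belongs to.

26.71 million years apart; the first in the Miocene, the second in the Eocene

Elapsed time: 41.5 − 14.79 = 26.71 Myr.
14.79 Ma lies within 23.03–5.333 Ma: Miocene.
41.5 Ma lies within 56–33.9 Ma: Eocene.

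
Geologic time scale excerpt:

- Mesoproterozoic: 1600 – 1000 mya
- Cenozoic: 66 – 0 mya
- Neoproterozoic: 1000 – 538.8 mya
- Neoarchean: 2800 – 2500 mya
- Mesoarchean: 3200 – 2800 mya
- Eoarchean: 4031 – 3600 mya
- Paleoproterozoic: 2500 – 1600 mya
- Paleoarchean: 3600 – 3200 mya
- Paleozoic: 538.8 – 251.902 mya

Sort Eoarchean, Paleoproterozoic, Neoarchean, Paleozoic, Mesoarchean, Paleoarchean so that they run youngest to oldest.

The oldest of these is Eoarchean (starts 4031 Ma) and the youngest is Paleozoic (ends 251.902 Ma).
In between, by decreasing start age: Paleoarchean (3600), Mesoarchean (3200), Neoarchean (2800), Paleoproterozoic (2500).
Listing youngest first means reversing that sequence.

Paleozoic, then Paleoproterozoic, then Neoarchean, then Mesoarchean, then Paleoarchean, then Eoarchean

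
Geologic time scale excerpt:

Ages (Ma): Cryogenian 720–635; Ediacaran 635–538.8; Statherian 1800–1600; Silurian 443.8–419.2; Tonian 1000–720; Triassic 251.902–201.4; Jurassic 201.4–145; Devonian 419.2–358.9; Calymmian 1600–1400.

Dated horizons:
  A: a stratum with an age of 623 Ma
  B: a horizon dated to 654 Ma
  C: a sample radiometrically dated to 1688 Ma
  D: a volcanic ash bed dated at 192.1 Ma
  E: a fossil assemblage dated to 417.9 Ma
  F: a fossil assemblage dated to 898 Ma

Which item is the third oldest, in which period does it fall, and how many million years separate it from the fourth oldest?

Larger Ma means older, so oldest first: C 1688 > F 898 > B 654 > A 623 > E 417.9 > D 192.1.
Counting 3 along gives B (654 Ma); the excerpt puts that inside the Cryogenian, 720–635 Ma.
Next in line is A (623 Ma), and 654 − 623 = 31 Myr.

B, in the Cryogenian; 31 million years to A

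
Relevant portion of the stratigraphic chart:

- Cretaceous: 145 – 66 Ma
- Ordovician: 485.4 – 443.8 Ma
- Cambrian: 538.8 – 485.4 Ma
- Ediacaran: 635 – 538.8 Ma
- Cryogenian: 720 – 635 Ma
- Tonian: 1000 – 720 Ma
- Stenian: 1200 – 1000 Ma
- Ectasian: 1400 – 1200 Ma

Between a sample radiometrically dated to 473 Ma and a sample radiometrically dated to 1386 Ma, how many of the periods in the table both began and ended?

The older date is 1386 Ma and the younger is 473 Ma.
Periods with start < 1386 and end > 473 Ma: Stenian (1200–1000), Tonian (1000–720), Cryogenian (720–635), Ediacaran (635–538.8), Cambrian (538.8–485.4).
That is 5 complete periods.

5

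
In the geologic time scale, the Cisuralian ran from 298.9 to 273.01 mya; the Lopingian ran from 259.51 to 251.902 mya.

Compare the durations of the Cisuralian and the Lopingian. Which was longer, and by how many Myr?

Cisuralian, by 18.282 million years

Cisuralian: 298.9 − 273.01 = 25.89 Myr.
Lopingian: 259.51 − 251.902 = 7.608 Myr.
Difference: 25.89 − 7.608 = 18.282 Myr, so the Cisuralian was longer.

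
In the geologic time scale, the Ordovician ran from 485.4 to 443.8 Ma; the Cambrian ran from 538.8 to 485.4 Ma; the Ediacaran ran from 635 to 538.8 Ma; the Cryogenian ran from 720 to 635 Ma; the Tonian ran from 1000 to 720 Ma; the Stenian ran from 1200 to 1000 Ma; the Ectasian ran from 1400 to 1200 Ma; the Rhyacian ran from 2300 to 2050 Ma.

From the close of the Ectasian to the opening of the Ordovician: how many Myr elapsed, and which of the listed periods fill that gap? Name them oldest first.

End of Ectasian = 1200 Ma; start of Ordovician = 485.4 Ma.
Gap = 1200 − 485.4 = 714.6 Myr.
Periods wholly inside 1200–485.4 Ma: Stenian (1200–1000), Tonian (1000–720), Cryogenian (720–635), Ediacaran (635–538.8), Cambrian (538.8–485.4).

714.6 million years; Stenian, Tonian, Cryogenian, Ediacaran, Cambrian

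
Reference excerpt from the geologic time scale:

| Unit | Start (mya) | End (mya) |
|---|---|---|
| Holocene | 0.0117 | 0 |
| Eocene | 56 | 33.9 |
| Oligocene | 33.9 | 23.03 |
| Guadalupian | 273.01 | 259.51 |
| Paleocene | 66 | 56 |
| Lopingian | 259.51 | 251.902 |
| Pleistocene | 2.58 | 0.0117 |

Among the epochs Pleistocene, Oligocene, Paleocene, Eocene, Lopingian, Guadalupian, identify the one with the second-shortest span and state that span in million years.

Durations: Pleistocene 2.5683; Oligocene 10.87; Paleocene 10; Eocene 22.1; Lopingian 7.608; Guadalupian 13.5 Myr.
Sorted shortest-first: Pleistocene (2.5683), Lopingian (7.608), Paleocene (10), Oligocene (10.87), Guadalupian (13.5), Eocene (22.1).
The second shortest is Lopingian at 7.608 Myr.

Lopingian, 7.608 million years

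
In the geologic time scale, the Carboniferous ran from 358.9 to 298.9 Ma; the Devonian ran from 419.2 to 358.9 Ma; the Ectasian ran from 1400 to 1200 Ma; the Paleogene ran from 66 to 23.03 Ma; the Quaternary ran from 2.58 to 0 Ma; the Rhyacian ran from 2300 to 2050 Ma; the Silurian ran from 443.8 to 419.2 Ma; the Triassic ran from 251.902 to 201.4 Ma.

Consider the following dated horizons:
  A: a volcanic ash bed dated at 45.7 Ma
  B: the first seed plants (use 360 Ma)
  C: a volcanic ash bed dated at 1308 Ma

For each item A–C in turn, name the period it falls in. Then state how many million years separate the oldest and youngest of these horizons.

A — Paleogene; B — Devonian; C — Ectasian; span 1262.3 million years

Match each age against the start–end ranges in the excerpt: A = 45.7 Ma → Paleogene (66–23.03); B = 360 Ma → Devonian (419.2–358.9); C = 1308 Ma → Ectasian (1400–1200).
The largest age is 1308 Ma and the smallest is 45.7 Ma; their difference is 1262.3 Myr.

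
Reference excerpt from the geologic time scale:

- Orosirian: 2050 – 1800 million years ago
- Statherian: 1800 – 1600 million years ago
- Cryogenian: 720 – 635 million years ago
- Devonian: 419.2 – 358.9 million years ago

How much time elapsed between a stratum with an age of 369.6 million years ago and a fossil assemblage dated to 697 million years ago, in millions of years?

697 − 369.6 = 327.4 million years.

327.4 million years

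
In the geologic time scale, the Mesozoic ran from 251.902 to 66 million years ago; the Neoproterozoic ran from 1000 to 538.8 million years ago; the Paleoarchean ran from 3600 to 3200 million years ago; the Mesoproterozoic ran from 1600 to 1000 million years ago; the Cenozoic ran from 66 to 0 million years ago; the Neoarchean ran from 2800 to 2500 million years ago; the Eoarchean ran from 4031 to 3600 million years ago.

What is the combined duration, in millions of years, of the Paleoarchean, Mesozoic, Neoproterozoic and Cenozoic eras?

1113.102 million years

Duration is start − end for each: (3600 − 3200) + (251.902 − 66) + (1000 − 538.8) + (66 − 0).
That is 400 + 185.902 + 461.2 + 66, which totals 1113.102 million years.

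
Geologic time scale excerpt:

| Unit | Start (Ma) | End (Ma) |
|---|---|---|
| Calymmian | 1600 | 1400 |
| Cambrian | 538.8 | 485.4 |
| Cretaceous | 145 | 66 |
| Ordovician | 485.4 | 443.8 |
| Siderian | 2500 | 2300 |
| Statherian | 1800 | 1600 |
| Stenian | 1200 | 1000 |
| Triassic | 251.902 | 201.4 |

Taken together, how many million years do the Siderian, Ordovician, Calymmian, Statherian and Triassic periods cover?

692.102 million years

Each duration: Siderian = 200; Ordovician = 41.6; Calymmian = 200; Statherian = 200; Triassic = 50.502.
Sum: 200 + 41.6 + 200 + 200 + 50.502 = 692.102 Myr.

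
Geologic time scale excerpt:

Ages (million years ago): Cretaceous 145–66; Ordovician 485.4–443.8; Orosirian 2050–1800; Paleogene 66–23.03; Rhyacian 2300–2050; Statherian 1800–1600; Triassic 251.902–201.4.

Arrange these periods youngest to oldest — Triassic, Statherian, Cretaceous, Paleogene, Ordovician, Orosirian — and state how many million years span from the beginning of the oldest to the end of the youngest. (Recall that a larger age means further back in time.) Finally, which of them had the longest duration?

Start ages (Ma): Orosirian 2050, Statherian 1800, Ordovician 485.4, Triassic 251.902, Cretaceous 145, Paleogene 66.
Ordered youngest to oldest: Paleogene, Cretaceous, Triassic, Ordovician, Statherian, Orosirian.
Span = 2050 − 23.03 = 2026.97 Myr.
Durations: Triassic 50.502, Paleogene 42.97, Orosirian 250, Statherian 200, Cretaceous 79, Ordovician 41.6 → longest is Orosirian (250 Myr).

Paleogene, Cretaceous, Triassic, Ordovician, Statherian, Orosirian; total span 2026.97 Myr; longest is Orosirian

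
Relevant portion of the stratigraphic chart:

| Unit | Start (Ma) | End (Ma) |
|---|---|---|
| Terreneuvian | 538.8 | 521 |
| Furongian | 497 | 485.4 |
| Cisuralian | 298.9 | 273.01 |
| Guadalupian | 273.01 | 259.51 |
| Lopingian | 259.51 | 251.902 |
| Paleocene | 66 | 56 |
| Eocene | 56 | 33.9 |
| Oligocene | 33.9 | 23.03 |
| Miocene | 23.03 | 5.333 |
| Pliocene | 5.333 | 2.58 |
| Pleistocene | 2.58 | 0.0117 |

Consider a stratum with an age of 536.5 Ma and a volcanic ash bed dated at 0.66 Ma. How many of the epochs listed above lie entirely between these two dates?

9

The older date is 536.5 Ma and the younger is 0.66 Ma.
Epochs with start < 536.5 and end > 0.66 Ma: Furongian (497–485.4), Cisuralian (298.9–273.01), Guadalupian (273.01–259.51), Lopingian (259.51–251.902), Paleocene (66–56), Eocene (56–33.9), Oligocene (33.9–23.03), Miocene (23.03–5.333), Pliocene (5.333–2.58).
That is 9 complete epochs.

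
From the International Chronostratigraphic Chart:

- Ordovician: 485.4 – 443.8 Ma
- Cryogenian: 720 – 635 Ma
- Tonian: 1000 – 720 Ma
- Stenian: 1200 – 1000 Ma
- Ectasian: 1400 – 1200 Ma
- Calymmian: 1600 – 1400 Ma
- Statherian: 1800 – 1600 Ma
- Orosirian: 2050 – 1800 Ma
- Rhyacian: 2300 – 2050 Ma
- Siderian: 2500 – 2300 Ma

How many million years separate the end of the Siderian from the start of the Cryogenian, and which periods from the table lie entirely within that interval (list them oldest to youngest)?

1580 million years; Rhyacian, Orosirian, Statherian, Calymmian, Ectasian, Stenian, Tonian

End of Siderian = 2300 Ma; start of Cryogenian = 720 Ma.
Gap = 2300 − 720 = 1580 Myr.
Periods wholly inside 2300–720 Ma: Rhyacian (2300–2050), Orosirian (2050–1800), Statherian (1800–1600), Calymmian (1600–1400), Ectasian (1400–1200), Stenian (1200–1000), Tonian (1000–720).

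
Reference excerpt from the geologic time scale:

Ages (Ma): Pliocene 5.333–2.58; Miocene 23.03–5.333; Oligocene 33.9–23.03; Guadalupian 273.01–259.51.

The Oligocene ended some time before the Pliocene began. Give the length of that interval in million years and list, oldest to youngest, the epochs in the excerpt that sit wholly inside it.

The Oligocene closes at 23.03 Ma and the Pliocene opens at 5.333 Ma, so the interval is 23.03 − 5.333 = 17.697 Myr.
An epoch fits inside if it starts at or after 23.03 Ma and ends at or before 5.333 Ma; oldest first that gives Miocene.

17.697 million years; Miocene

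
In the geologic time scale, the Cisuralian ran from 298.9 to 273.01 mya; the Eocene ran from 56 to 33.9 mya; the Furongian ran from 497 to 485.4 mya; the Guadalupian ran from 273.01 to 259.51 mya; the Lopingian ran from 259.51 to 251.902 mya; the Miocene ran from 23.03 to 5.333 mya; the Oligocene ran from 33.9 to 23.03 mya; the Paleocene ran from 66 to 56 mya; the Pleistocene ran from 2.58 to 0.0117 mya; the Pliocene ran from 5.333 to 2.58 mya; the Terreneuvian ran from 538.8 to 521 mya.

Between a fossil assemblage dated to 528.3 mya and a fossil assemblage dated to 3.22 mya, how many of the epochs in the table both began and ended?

528.3 Ma sits inside the Terreneuvian (538.8–521) and 3.22 Ma inside the Pliocene (5.333–2.58); neither of those is wholly between the two dates.
The listed epochs lying completely between them are Furongian, Cisuralian, Guadalupian, Lopingian, Paleocene, Eocene, Oligocene, Miocene — 8 in all.

8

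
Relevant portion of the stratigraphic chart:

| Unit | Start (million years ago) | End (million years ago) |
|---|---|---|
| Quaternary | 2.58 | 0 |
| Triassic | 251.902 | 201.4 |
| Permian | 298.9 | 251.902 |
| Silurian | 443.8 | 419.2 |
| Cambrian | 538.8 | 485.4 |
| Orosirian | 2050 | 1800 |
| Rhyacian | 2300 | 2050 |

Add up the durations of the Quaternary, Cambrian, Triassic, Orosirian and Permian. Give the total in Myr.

403.48 million years

Each duration: Quaternary = 2.58; Cambrian = 53.4; Triassic = 50.502; Orosirian = 250; Permian = 46.998.
Sum: 2.58 + 53.4 + 50.502 + 250 + 46.998 = 403.48 Myr.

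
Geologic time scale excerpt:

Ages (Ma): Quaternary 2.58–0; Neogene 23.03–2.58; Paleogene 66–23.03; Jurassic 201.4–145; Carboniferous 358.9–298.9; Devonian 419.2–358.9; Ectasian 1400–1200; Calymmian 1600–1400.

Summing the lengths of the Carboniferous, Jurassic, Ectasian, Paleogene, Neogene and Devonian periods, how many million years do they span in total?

Each duration: Carboniferous = 60; Jurassic = 56.4; Ectasian = 200; Paleogene = 42.97; Neogene = 20.45; Devonian = 60.3.
Sum: 60 + 56.4 + 200 + 42.97 + 20.45 + 60.3 = 440.12 Myr.

440.12 million years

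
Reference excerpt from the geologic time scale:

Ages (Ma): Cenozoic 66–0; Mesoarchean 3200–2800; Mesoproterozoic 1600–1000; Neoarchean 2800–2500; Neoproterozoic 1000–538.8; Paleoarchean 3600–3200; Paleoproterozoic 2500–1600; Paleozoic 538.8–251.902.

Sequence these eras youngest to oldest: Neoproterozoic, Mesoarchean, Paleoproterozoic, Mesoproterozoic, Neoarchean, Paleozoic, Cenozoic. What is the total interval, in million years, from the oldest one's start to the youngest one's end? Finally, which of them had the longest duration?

Cenozoic → Paleozoic → Neoproterozoic → Mesoproterozoic → Paleoproterozoic → Neoarchean → Mesoarchean; total span 3200 Myr; longest is Paleoproterozoic

From the excerpt: Neoproterozoic 1000–538.8; Mesoarchean 3200–2800; Paleoproterozoic 2500–1600; Mesoproterozoic 1600–1000; Neoarchean 2800–2500; Paleozoic 538.8–251.902; Cenozoic 66–0 (Ma).
Larger Ma is earlier, so the oldest is Mesoarchean and the youngest is Cenozoic; youngest to oldest: Cenozoic, Paleozoic, Neoproterozoic, Mesoproterozoic, Paleoproterozoic, Neoarchean, Mesoarchean.
Oldest start 3200 minus youngest end 0 gives 3200 Myr overall.
Individual lengths (start − end): Mesoproterozoic 600; Mesoarchean 400; Paleoproterozoic 900; Paleozoic 286.898; Neoarchean 300; Neoproterozoic 461.2; Cenozoic 66. The largest is Paleoproterozoic at 900 Myr.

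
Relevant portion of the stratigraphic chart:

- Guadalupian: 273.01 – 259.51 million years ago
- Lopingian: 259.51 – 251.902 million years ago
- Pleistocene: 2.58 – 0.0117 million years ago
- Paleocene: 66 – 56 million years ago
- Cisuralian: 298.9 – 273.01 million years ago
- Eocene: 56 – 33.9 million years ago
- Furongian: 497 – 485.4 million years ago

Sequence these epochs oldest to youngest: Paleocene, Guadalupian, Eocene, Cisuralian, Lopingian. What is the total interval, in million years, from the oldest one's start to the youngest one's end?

Cisuralian, Guadalupian, Lopingian, Paleocene, Eocene; total span 265 Myr

From the excerpt: Paleocene 66–56; Guadalupian 273.01–259.51; Eocene 56–33.9; Cisuralian 298.9–273.01; Lopingian 259.51–251.902 (Ma).
Larger Ma is earlier, so the oldest is Cisuralian and the youngest is Eocene; oldest to youngest: Cisuralian, Guadalupian, Lopingian, Paleocene, Eocene.
Oldest start 298.9 minus youngest end 33.9 gives 265 Myr overall.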